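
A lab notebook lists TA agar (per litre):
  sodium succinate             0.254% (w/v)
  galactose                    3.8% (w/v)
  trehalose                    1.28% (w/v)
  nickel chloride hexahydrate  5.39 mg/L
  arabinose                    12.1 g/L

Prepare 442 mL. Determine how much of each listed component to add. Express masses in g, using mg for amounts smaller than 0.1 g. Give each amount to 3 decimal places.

sodium succinate 1.123 g; galactose 16.796 g; trehalose 5.658 g; nickel chloride hexahydrate 2.382 mg; arabinose 5.348 g

Working volume: 442 mL = 0.442 L.
sodium succinate: 0.254% w/v = 2.54 g/L → 2.54 × 0.442 L = 1.123 g
galactose: 3.8% w/v = 38 g/L → 38 × 0.442 L = 16.796 g
trehalose: 1.28 g per 100 mL × 442 mL ÷ 100 = 5.658 g
nickel chloride hexahydrate: 5.39 mg/L × 0.442 L = 2.382 mg
arabinose: 12.1 g/L × 0.442 L = 5.348 g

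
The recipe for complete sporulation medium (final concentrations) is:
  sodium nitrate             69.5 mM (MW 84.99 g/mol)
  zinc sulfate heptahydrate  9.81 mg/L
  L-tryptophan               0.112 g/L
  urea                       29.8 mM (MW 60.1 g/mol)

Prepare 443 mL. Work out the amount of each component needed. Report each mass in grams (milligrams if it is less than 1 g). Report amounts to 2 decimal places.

Working volume: 443 mL = 0.443 L.
sodium nitrate: 69.5 mmol/L × 84.99 g/mol × 0.443 L ÷ 1000 = 2.62 g
zinc sulfate heptahydrate: 9.81 mg/L × 0.443 L = 4.35 mg
L-tryptophan: 0.112 g/L × 0.443 L = 0.049616 g = 49.62 mg
urea: 29.8 mmol/L × 60.1 mg/mmol × 0.443 L = 793.40 mg

sodium nitrate 2.62 g; zinc sulfate heptahydrate 4.35 mg; L-tryptophan 49.62 mg; urea 793.40 mg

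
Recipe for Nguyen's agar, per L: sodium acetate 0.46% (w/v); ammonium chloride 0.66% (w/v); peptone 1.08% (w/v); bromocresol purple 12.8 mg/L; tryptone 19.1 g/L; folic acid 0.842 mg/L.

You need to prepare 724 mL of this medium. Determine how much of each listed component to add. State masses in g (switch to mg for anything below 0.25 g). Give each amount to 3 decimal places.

sodium acetate 3.330 g; ammonium chloride 4.778 g; peptone 7.819 g; bromocresol purple 9.267 mg; tryptone 13.828 g; folic acid 0.610 mg

Target volume = 724 mL = 0.724 L.
sodium acetate: 0.46 g per 100 mL × 724 mL ÷ 100 = 3.330 g
ammonium chloride: 0.66% w/v = 6.6 g/L → 6.6 × 0.724 L = 4.778 g
peptone: 1.08% w/v = 10.8 g/L → 10.8 × 0.724 L = 7.819 g
bromocresol purple: 12.8 mg/L × 0.724 L = 9.267 mg
tryptone: 19.1 g/L × 0.724 L = 13.828 g
folic acid: 0.842 mg/L × 0.724 L = 0.610 mg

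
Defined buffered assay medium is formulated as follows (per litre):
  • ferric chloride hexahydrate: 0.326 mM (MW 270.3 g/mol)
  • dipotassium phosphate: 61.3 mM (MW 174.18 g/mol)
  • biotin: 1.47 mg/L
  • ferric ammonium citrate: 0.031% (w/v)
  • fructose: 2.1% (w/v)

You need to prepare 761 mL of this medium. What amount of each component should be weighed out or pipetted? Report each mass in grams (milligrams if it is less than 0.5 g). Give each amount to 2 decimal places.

Scale factor relative to 1 L: 0.761.
ferric chloride hexahydrate: 0.326 mmol/L × 270.3 mg/mmol × 0.761 L = 67.06 mg
dipotassium phosphate: 61.3 mmol/L × 174.18 g/mol × 0.761 L ÷ 1000 = 8.13 g
biotin: 1.47 mg/L × 0.761 L = 1.12 mg
ferric ammonium citrate: 0.031 g per 100 mL × 761 mL ÷ 100 = 0.23591 g = 235.91 mg
fructose: 2.1 g per 100 mL × 761 mL ÷ 100 = 15.98 g

ferric chloride hexahydrate 67.06 mg; dipotassium phosphate 8.13 g; biotin 1.12 mg; ferric ammonium citrate 235.91 mg; fructose 15.98 g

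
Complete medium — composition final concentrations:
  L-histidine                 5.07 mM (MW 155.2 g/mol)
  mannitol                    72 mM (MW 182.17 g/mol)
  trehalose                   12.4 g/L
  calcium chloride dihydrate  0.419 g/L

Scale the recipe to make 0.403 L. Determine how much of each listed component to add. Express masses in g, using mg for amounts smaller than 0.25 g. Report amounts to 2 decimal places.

L-histidine 0.32 g; mannitol 5.29 g; trehalose 5.00 g; calcium chloride dihydrate 168.86 mg

Scale factor relative to 1 L: 0.403.
L-histidine: 5.07 mmol/L × 155.2 g/mol × 0.403 L ÷ 1000 = 0.32 g
mannitol: 72 mmol/L × 182.17 g/mol × 0.403 L ÷ 1000 = 5.29 g
trehalose: 12.4 g/L × 0.403 L = 5.00 g
calcium chloride dihydrate: 0.419 g/L × 0.403 L = 0.168857 g = 168.86 mg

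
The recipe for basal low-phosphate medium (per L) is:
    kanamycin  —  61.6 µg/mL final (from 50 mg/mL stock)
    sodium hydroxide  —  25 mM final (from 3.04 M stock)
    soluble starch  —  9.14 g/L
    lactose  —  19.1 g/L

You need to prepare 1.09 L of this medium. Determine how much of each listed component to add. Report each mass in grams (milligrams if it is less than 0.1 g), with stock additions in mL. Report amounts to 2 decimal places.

kanamycin 1.34 mL; sodium hydroxide 8.96 mL; soluble starch 9.96 g; lactose 20.82 g

Scale factor relative to 1 L: 1.09.
kanamycin: dilute stock: 61.6 µg/mL × 1090 mL ÷ 50000 µg/mL = 1.34 mL
sodium hydroxide: C1V1 = C2V2 → 25 mM × 1090 mL ÷ 3040 mM = 8.96 mL
soluble starch: 9.14 g/L × 1.09 L = 9.96 g
lactose: 19.1 g/L × 1.09 L = 20.82 g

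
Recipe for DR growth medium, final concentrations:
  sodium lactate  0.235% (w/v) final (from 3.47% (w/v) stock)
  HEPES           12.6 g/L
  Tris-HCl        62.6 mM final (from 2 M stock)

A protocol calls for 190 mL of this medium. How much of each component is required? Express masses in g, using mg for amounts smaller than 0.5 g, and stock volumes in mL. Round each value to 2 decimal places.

Scale factor relative to 1 L: 0.19.
sodium lactate: dilute stock: 0.235% ÷ 3.47% × 190 mL = 12.87 mL
HEPES: 12.6 g/L × 0.19 L = 2.39 g
Tris-HCl: C1V1 = C2V2 → 62.6 mM × 190 mL ÷ 2000 mM = 5.95 mL

sodium lactate 12.87 mL; HEPES 2.39 g; Tris-HCl 5.95 mL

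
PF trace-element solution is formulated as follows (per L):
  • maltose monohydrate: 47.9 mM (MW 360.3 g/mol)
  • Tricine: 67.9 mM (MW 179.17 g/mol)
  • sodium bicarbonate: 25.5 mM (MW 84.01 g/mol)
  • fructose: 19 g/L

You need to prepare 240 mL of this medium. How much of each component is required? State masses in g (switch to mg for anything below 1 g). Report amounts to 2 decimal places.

maltose monohydrate 4.14 g; Tricine 2.92 g; sodium bicarbonate 514.14 mg; fructose 4.56 g

Target volume = 240 mL = 0.24 L.
maltose monohydrate: 47.9 mmol/L × 360.3 g/mol × 0.24 L ÷ 1000 = 4.14 g
Tricine: 67.9 mmol/L × 179.17 g/mol × 0.24 L ÷ 1000 = 2.92 g
sodium bicarbonate: 25.5 mmol/L × 84.01 mg/mmol × 0.24 L = 514.14 mg
fructose: 19 g/L × 0.24 L = 4.56 g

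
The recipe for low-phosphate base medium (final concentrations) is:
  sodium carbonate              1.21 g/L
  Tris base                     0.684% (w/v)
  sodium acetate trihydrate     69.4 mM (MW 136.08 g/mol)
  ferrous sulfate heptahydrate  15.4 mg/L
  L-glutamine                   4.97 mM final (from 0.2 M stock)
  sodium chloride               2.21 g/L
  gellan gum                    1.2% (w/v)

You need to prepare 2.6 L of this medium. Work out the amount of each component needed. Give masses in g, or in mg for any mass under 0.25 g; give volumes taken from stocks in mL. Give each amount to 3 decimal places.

Working volume: 2.6 L.
sodium carbonate: 1.21 g/L × 2.6 L = 3.146 g
Tris base: 0.684 g per 100 mL × 2600 mL ÷ 100 = 17.784 g
sodium acetate trihydrate: 69.4 mmol/L × 136.08 g/mol × 2.6 L ÷ 1000 = 24.554 g
ferrous sulfate heptahydrate: 15.4 mg/L × 2.6 L = 40.040 mg
L-glutamine: dilute stock: 4.97 mM × 2600 mL ÷ 200 mM = 64.610 mL
sodium chloride: 2.21 g/L × 2.6 L = 5.746 g
gellan gum: 1.2% w/v = 12 g/L → 12 × 2.6 L = 31.200 g

sodium carbonate 3.146 g; Tris base 17.784 g; sodium acetate trihydrate 24.554 g; ferrous sulfate heptahydrate 40.040 mg; L-glutamine 64.610 mL; sodium chloride 5.746 g; gellan gum 31.200 g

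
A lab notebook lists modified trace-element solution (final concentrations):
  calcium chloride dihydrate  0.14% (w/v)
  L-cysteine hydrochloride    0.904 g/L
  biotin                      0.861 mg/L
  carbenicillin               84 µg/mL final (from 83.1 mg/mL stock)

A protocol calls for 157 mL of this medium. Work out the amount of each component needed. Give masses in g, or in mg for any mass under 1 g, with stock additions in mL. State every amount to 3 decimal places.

Target volume = 157 mL = 0.157 L.
calcium chloride dihydrate: 0.14% w/v = 1.4 g/L → 1.4 × 0.157 L = 0.2198 g = 219.800 mg
L-cysteine hydrochloride: 0.904 g/L × 0.157 L = 0.141928 g = 141.928 mg
biotin: 0.861 mg/L × 0.157 L = 0.135 mg
carbenicillin: dilute stock: 84 µg/mL × 157 mL ÷ 83100 µg/mL = 0.159 mL

calcium chloride dihydrate 219.800 mg; L-cysteine hydrochloride 141.928 mg; biotin 0.135 mg; carbenicillin 0.159 mL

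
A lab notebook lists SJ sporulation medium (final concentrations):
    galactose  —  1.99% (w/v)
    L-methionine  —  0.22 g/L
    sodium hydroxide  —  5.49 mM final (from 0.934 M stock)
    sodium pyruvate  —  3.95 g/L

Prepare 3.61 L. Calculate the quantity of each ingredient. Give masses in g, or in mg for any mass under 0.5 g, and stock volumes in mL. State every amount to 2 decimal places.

Working volume: 3.61 L.
galactose: 1.99 g per 100 mL × 3610 mL ÷ 100 = 71.84 g
L-methionine: 0.22 g/L × 3.61 L = 0.79 g
sodium hydroxide: C1V1 = C2V2 → 5.49 mM × 3610 mL ÷ 934 mM = 21.22 mL
sodium pyruvate: 3.95 g/L × 3.61 L = 14.26 g

galactose 71.84 g; L-methionine 0.79 g; sodium hydroxide 21.22 mL; sodium pyruvate 14.26 g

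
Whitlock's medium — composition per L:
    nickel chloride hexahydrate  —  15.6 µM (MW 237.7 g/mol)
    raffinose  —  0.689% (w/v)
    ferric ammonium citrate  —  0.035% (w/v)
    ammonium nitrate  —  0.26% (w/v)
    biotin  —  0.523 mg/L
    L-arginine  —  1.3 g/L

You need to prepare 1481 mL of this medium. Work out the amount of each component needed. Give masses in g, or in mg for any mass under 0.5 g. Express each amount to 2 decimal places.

Working volume: 1481 mL = 1.481 L.
nickel chloride hexahydrate: 15.6 µmol/L × 237.7 g/mol × 1.481 L ÷ 1000 = 5.49 mg
raffinose: 0.689 g per 100 mL × 1481 mL ÷ 100 = 10.20 g
ferric ammonium citrate: 0.035 g per 100 mL × 1481 mL ÷ 100 = 0.52 g
ammonium nitrate: 0.26 g per 100 mL × 1481 mL ÷ 100 = 3.85 g
biotin: 0.523 mg/L × 1.481 L = 0.77 mg
L-arginine: 1.3 g/L × 1.481 L = 1.93 g

nickel chloride hexahydrate 5.49 mg; raffinose 10.20 g; ferric ammonium citrate 0.52 g; ammonium nitrate 3.85 g; biotin 0.77 mg; L-arginine 1.93 g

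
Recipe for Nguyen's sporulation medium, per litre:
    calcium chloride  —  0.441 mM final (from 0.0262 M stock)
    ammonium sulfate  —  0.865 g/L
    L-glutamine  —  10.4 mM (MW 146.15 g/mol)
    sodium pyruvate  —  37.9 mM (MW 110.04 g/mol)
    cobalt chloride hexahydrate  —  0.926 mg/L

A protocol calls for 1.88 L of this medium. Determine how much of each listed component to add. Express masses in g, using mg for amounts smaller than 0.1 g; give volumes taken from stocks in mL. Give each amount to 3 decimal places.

Scale factor relative to 1 L: 1.88.
calcium chloride: C1V1 = C2V2 → 0.441 mM × 1880 mL ÷ 26.2 mM = 31.644 mL
ammonium sulfate: 0.865 g/L × 1.88 L = 1.626 g
L-glutamine: 10.4 mmol/L × 146.15 g/mol × 1.88 L ÷ 1000 = 2.858 g
sodium pyruvate: 37.9 mmol/L × 110.04 g/mol × 1.88 L ÷ 1000 = 7.841 g
cobalt chloride hexahydrate: 0.926 mg/L × 1.88 L = 1.741 mg

calcium chloride 31.644 mL; ammonium sulfate 1.626 g; L-glutamine 2.858 g; sodium pyruvate 7.841 g; cobalt chloride hexahydrate 1.741 mg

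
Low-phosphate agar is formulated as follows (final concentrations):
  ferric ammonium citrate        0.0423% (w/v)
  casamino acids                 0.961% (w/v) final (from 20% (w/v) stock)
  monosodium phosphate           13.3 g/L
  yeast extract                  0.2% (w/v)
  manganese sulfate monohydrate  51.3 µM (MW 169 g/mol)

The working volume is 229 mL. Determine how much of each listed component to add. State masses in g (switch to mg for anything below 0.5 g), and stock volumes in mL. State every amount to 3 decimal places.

Target volume = 229 mL = 0.229 L.
ferric ammonium citrate: 0.0423 g per 100 mL × 229 mL ÷ 100 = 0.096867 g = 96.867 mg
casamino acids: V = C2·V2/C1 = 0.961% ÷ 20% × 229 mL = 11.003 mL
monosodium phosphate: 13.3 g/L × 0.229 L = 3.046 g
yeast extract: 0.2% w/v = 2 g/L → 2 × 0.229 L = 0.458 g = 458.000 mg
manganese sulfate monohydrate: 51.3 µmol/L × 169 g/mol × 0.229 L ÷ 1000 = 1.985 mg

ferric ammonium citrate 96.867 mg; casamino acids 11.003 mL; monosodium phosphate 3.046 g; yeast extract 458.000 mg; manganese sulfate monohydrate 1.985 mg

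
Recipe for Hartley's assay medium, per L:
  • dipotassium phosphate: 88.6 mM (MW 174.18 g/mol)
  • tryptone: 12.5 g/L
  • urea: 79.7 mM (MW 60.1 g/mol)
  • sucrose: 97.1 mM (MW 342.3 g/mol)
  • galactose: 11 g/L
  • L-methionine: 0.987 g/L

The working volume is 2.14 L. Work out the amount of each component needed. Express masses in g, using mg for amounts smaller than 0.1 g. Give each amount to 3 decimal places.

dipotassium phosphate 33.025 g; tryptone 26.750 g; urea 10.251 g; sucrose 71.128 g; galactose 23.540 g; L-methionine 2.112 g

Scale factor relative to 1 L: 2.14.
dipotassium phosphate: 88.6 mmol/L × 174.18 g/mol × 2.14 L ÷ 1000 = 33.025 g
tryptone: 12.5 g/L × 2.14 L = 26.750 g
urea: 79.7 mmol/L × 60.1 g/mol × 2.14 L ÷ 1000 = 10.251 g
sucrose: 97.1 mmol/L × 342.3 g/mol × 2.14 L ÷ 1000 = 71.128 g
galactose: 11 g/L × 2.14 L = 23.540 g
L-methionine: 0.987 g/L × 2.14 L = 2.112 g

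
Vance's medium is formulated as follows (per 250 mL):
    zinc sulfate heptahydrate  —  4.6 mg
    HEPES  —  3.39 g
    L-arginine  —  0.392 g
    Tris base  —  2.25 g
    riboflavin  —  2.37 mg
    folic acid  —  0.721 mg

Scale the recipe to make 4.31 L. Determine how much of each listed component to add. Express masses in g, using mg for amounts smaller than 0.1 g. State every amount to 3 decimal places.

zinc sulfate heptahydrate 79.304 mg; HEPES 58.444 g; L-arginine 6.758 g; Tris base 38.790 g; riboflavin 40.859 mg; folic acid 12.430 mg

Ratio of target to recipe volume: 4310 / 250 = 17.24.
zinc sulfate heptahydrate: 4.6 mg × (4310 mL / 250 mL) = 79.304 mg
HEPES: 3.39 g × (4310 mL / 250 mL) = 58.444 g
L-arginine: 0.392 g × (4310 mL / 250 mL) = 6.758 g
Tris base: 2.25 g × (4310 mL / 250 mL) = 38.790 g
riboflavin: 2.37 mg × (4310 mL / 250 mL) = 40.859 mg
folic acid: 0.721 mg × (4310 mL / 250 mL) = 12.430 mg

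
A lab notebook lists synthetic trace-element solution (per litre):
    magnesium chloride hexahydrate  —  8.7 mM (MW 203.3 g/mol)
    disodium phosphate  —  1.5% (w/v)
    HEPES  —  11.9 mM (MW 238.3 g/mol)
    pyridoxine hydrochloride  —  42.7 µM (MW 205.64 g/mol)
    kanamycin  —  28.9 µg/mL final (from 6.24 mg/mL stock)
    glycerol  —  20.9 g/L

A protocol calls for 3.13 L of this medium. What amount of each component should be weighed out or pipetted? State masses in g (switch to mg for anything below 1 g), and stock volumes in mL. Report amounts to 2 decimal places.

Working volume: 3.13 L.
magnesium chloride hexahydrate: 8.7 mmol/L × 203.3 g/mol × 3.13 L ÷ 1000 = 5.54 g
disodium phosphate: 1.5% w/v = 15 g/L → 15 × 3.13 L = 46.95 g
HEPES: 11.9 mmol/L × 238.3 g/mol × 3.13 L ÷ 1000 = 8.88 g
pyridoxine hydrochloride: 42.7 µmol/L × 205.64 g/mol × 3.13 L ÷ 1000 = 27.48 mg
kanamycin: dilute stock: 28.9 µg/mL × 3130 mL ÷ 6240 µg/mL = 14.50 mL
glycerol: 20.9 g/L × 3.13 L = 65.42 g

magnesium chloride hexahydrate 5.54 g; disodium phosphate 46.95 g; HEPES 8.88 g; pyridoxine hydrochloride 27.48 mg; kanamycin 14.50 mL; glycerol 65.42 g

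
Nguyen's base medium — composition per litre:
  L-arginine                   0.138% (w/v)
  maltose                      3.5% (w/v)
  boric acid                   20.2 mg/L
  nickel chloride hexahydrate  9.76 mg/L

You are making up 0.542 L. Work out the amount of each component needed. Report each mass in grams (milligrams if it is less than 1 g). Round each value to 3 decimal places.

L-arginine 747.960 mg; maltose 18.970 g; boric acid 10.948 mg; nickel chloride hexahydrate 5.290 mg

Working volume: 0.542 L.
L-arginine: 0.138 g per 100 mL × 542 mL ÷ 100 = 0.74796 g = 747.960 mg
maltose: 3.5 g per 100 mL × 542 mL ÷ 100 = 18.970 g
boric acid: 20.2 mg/L × 0.542 L = 10.948 mg
nickel chloride hexahydrate: 9.76 mg/L × 0.542 L = 5.290 mg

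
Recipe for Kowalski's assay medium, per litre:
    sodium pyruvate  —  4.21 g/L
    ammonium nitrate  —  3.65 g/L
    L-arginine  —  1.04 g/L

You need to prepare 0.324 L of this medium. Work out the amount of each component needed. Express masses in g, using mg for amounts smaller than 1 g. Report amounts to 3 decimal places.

sodium pyruvate 1.364 g; ammonium nitrate 1.183 g; L-arginine 336.960 mg

Working volume: 0.324 L.
sodium pyruvate: 4.21 g/L × 0.324 L = 1.364 g
ammonium nitrate: 3.65 g/L × 0.324 L = 1.183 g
L-arginine: 1.04 g/L × 0.324 L = 0.33696 g = 336.960 mg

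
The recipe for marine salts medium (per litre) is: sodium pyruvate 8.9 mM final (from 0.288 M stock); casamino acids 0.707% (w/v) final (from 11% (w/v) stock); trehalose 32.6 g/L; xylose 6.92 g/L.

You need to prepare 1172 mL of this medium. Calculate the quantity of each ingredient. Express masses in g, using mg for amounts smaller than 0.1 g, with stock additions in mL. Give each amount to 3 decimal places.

sodium pyruvate 36.218 mL; casamino acids 75.328 mL; trehalose 38.207 g; xylose 8.110 g

Working volume: 1172 mL = 1.172 L.
sodium pyruvate: V = C2·V2/C1 = 8.9 mM × 1172 mL ÷ 288 mM = 36.218 mL
casamino acids: C1V1 = C2V2 → 0.707% ÷ 11% × 1172 mL = 75.328 mL
trehalose: 32.6 g/L × 1.172 L = 38.207 g
xylose: 6.92 g/L × 1.172 L = 8.110 g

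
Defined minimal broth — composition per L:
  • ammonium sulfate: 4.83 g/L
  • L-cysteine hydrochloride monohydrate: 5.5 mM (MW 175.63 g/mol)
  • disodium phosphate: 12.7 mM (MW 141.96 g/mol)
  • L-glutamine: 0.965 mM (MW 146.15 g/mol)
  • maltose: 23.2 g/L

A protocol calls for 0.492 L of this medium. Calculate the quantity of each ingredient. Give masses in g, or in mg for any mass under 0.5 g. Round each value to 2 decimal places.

ammonium sulfate 2.38 g; L-cysteine hydrochloride monohydrate 475.25 mg; disodium phosphate 0.89 g; L-glutamine 69.39 mg; maltose 11.41 g

Scale factor relative to 1 L: 0.492.
ammonium sulfate: 4.83 g/L × 0.492 L = 2.38 g
L-cysteine hydrochloride monohydrate: 5.5 mmol/L × 175.63 mg/mmol × 0.492 L = 475.25 mg
disodium phosphate: 12.7 mmol/L × 141.96 g/mol × 0.492 L ÷ 1000 = 0.89 g
L-glutamine: 0.965 mmol/L × 146.15 mg/mmol × 0.492 L = 69.39 mg
maltose: 23.2 g/L × 0.492 L = 11.41 g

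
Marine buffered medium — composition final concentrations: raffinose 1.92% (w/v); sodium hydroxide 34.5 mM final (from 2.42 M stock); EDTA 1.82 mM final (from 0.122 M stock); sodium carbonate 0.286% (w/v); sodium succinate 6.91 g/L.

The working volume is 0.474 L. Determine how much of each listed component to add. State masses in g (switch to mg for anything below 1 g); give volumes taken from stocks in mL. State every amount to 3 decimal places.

raffinose 9.101 g; sodium hydroxide 6.757 mL; EDTA 7.071 mL; sodium carbonate 1.356 g; sodium succinate 3.275 g

Scale factor relative to 1 L: 0.474.
raffinose: 1.92% w/v = 19.2 g/L → 19.2 × 0.474 L = 9.101 g
sodium hydroxide: V = C2·V2/C1 = 34.5 mM × 474 mL ÷ 2420 mM = 6.757 mL
EDTA: C1V1 = C2V2 → 1.82 mM × 474 mL ÷ 122 mM = 7.071 mL
sodium carbonate: 0.286 g per 100 mL × 474 mL ÷ 100 = 1.356 g
sodium succinate: 6.91 g/L × 0.474 L = 3.275 g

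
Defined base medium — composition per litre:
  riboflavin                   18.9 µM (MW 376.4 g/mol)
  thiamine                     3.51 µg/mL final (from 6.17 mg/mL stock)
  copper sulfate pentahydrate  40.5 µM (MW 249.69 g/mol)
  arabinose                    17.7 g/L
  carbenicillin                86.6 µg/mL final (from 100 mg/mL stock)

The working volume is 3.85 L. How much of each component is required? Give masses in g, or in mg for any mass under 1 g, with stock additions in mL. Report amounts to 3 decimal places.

riboflavin 27.389 mg; thiamine 2.190 mL; copper sulfate pentahydrate 38.933 mg; arabinose 68.145 g; carbenicillin 3.334 mL

Scale factor relative to 1 L: 3.85.
riboflavin: 18.9 µmol/L × 376.4 g/mol × 3.85 L ÷ 1000 = 27.389 mg
thiamine: dilute stock: 3.51 µg/mL × 3850 mL ÷ 6170 µg/mL = 2.190 mL
copper sulfate pentahydrate: 40.5 µmol/L × 249.69 g/mol × 3.85 L ÷ 1000 = 38.933 mg
arabinose: 17.7 g/L × 3.85 L = 68.145 g
carbenicillin: dilute stock: 86.6 µg/mL × 3850 mL ÷ 100000 µg/mL = 3.334 mL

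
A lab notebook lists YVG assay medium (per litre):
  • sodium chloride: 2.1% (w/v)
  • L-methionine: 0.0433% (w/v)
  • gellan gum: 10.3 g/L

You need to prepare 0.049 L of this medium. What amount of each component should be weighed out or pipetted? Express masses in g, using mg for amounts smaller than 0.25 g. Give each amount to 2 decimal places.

sodium chloride 1.03 g; L-methionine 21.22 mg; gellan gum 0.50 g

Scale factor relative to 1 L: 0.049.
sodium chloride: 2.1% w/v = 21 g/L → 21 × 0.049 L = 1.03 g
L-methionine: 0.0433 g per 100 mL × 49 mL ÷ 100 = 0.021217 g = 21.22 mg
gellan gum: 10.3 g/L × 0.049 L = 0.50 g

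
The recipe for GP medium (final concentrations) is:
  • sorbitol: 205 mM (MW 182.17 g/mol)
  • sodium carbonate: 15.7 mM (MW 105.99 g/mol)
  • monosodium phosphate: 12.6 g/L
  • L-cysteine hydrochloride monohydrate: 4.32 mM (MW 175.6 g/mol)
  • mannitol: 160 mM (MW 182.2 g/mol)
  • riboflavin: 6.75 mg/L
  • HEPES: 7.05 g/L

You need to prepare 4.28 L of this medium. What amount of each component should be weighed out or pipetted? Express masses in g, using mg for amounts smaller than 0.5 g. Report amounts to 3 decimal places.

Working volume: 4.28 L.
sorbitol: 205 mmol/L × 182.17 g/mol × 4.28 L ÷ 1000 = 159.836 g
sodium carbonate: 15.7 mmol/L × 105.99 g/mol × 4.28 L ÷ 1000 = 7.122 g
monosodium phosphate: 12.6 g/L × 4.28 L = 53.928 g
L-cysteine hydrochloride monohydrate: 4.32 mmol/L × 175.6 g/mol × 4.28 L ÷ 1000 = 3.247 g
mannitol: 160 mmol/L × 182.2 g/mol × 4.28 L ÷ 1000 = 124.771 g
riboflavin: 6.75 mg/L × 4.28 L = 28.890 mg
HEPES: 7.05 g/L × 4.28 L = 30.174 g

sorbitol 159.836 g; sodium carbonate 7.122 g; monosodium phosphate 53.928 g; L-cysteine hydrochloride monohydrate 3.247 g; mannitol 124.771 g; riboflavin 28.890 mg; HEPES 30.174 g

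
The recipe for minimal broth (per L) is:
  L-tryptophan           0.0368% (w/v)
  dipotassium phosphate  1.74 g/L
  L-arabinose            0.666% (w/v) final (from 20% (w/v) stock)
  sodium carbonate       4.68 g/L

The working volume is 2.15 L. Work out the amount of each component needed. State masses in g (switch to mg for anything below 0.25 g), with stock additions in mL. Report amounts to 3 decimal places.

Working volume: 2.15 L.
L-tryptophan: 0.0368 g per 100 mL × 2150 mL ÷ 100 = 0.791 g
dipotassium phosphate: 1.74 g/L × 2.15 L = 3.741 g
L-arabinose: dilute stock: 0.666% ÷ 20% × 2150 mL = 71.595 mL
sodium carbonate: 4.68 g/L × 2.15 L = 10.062 g

L-tryptophan 0.791 g; dipotassium phosphate 3.741 g; L-arabinose 71.595 mL; sodium carbonate 10.062 g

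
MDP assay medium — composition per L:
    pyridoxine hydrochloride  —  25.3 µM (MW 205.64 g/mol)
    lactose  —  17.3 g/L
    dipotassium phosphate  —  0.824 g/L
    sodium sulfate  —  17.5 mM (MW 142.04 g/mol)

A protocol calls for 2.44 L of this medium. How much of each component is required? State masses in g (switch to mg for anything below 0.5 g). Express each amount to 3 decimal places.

Scale factor relative to 1 L: 2.44.
pyridoxine hydrochloride: 25.3 µmol/L × 205.64 g/mol × 2.44 L ÷ 1000 = 12.695 mg
lactose: 17.3 g/L × 2.44 L = 42.212 g
dipotassium phosphate: 0.824 g/L × 2.44 L = 2.011 g
sodium sulfate: 17.5 mmol/L × 142.04 g/mol × 2.44 L ÷ 1000 = 6.065 g

pyridoxine hydrochloride 12.695 mg; lactose 42.212 g; dipotassium phosphate 2.011 g; sodium sulfate 6.065 g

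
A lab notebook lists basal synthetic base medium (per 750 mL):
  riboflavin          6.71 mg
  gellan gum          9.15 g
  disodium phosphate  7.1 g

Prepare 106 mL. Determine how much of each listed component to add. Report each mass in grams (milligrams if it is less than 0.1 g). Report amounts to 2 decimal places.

riboflavin 0.95 mg; gellan gum 1.29 g; disodium phosphate 1.00 g

Scale factor = 106 mL / 750 mL = 0.141333.
riboflavin: 6.71 mg × (106 mL / 750 mL) = 0.95 mg
gellan gum: 9.15 g × (106 mL / 750 mL) = 1.29 g
disodium phosphate: 7.1 g × (106 mL / 750 mL) = 1.00 g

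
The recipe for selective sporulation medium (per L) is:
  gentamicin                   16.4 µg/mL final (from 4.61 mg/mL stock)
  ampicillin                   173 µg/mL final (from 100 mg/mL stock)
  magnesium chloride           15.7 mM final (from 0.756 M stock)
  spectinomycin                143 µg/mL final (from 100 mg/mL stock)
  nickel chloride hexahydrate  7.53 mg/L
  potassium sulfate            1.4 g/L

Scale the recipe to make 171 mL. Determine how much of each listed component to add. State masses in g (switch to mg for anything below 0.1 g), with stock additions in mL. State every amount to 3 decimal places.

gentamicin 0.608 mL; ampicillin 0.296 mL; magnesium chloride 3.551 mL; spectinomycin 0.245 mL; nickel chloride hexahydrate 1.288 mg; potassium sulfate 0.239 g

Target volume = 171 mL = 0.171 L.
gentamicin: C1V1 = C2V2 → 16.4 µg/mL × 171 mL ÷ 4610 µg/mL = 0.608 mL
ampicillin: V = C2·V2/C1 = 173 µg/mL × 171 mL ÷ 100000 µg/mL = 0.296 mL
magnesium chloride: dilute stock: 15.7 mM × 171 mL ÷ 756 mM = 3.551 mL
spectinomycin: dilute stock: 143 µg/mL × 171 mL ÷ 100000 µg/mL = 0.245 mL
nickel chloride hexahydrate: 7.53 mg/L × 0.171 L = 1.288 mg
potassium sulfate: 1.4 g/L × 0.171 L = 0.239 g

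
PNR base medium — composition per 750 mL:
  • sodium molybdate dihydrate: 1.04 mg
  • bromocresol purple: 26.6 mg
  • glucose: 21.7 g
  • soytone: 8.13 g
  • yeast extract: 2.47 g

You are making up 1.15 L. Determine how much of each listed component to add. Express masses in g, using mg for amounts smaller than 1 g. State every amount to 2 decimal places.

Ratio of target to recipe volume: 1150 / 750 = 1.53333.
sodium molybdate dihydrate: 1.04 mg × (1150 mL / 750 mL) = 1.59 mg
bromocresol purple: 26.6 mg × (1150 mL / 750 mL) = 40.79 mg
glucose: 21.7 g × (1150 mL / 750 mL) = 33.27 g
soytone: 8.13 g × (1150 mL / 750 mL) = 12.47 g
yeast extract: 2.47 g × (1150 mL / 750 mL) = 3.79 g

sodium molybdate dihydrate 1.59 mg; bromocresol purple 40.79 mg; glucose 33.27 g; soytone 12.47 g; yeast extract 3.79 g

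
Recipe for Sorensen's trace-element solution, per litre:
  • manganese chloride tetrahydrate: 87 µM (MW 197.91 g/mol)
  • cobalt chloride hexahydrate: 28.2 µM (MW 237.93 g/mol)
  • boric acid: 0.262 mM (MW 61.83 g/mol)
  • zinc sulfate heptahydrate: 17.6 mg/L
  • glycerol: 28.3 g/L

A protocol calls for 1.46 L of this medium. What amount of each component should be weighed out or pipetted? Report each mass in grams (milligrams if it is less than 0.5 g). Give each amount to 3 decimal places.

Scale factor relative to 1 L: 1.46.
manganese chloride tetrahydrate: 87 µmol/L × 197.91 g/mol × 1.46 L ÷ 1000 = 25.139 mg
cobalt chloride hexahydrate: 28.2 µmol/L × 237.93 g/mol × 1.46 L ÷ 1000 = 9.796 mg
boric acid: 0.262 mmol/L × 61.83 mg/mmol × 1.46 L = 23.651 mg
zinc sulfate heptahydrate: 17.6 mg/L × 1.46 L = 25.696 mg
glycerol: 28.3 g/L × 1.46 L = 41.318 g

manganese chloride tetrahydrate 25.139 mg; cobalt chloride hexahydrate 9.796 mg; boric acid 23.651 mg; zinc sulfate heptahydrate 25.696 mg; glycerol 41.318 g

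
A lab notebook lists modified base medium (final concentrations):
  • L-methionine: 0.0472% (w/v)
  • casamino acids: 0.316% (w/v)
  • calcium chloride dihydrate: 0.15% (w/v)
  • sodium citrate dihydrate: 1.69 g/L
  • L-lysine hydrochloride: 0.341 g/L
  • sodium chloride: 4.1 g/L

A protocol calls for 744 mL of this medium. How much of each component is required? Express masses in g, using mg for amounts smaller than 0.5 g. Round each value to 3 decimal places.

Scale factor relative to 1 L: 0.744.
L-methionine: 0.0472 g per 100 mL × 744 mL ÷ 100 = 0.351168 g = 351.168 mg
casamino acids: 0.316 g per 100 mL × 744 mL ÷ 100 = 2.351 g
calcium chloride dihydrate: 0.15 g per 100 mL × 744 mL ÷ 100 = 1.116 g
sodium citrate dihydrate: 1.69 g/L × 0.744 L = 1.257 g
L-lysine hydrochloride: 0.341 g/L × 0.744 L = 0.253704 g = 253.704 mg
sodium chloride: 4.1 g/L × 0.744 L = 3.050 g

L-methionine 351.168 mg; casamino acids 2.351 g; calcium chloride dihydrate 1.116 g; sodium citrate dihydrate 1.257 g; L-lysine hydrochloride 253.704 mg; sodium chloride 3.050 g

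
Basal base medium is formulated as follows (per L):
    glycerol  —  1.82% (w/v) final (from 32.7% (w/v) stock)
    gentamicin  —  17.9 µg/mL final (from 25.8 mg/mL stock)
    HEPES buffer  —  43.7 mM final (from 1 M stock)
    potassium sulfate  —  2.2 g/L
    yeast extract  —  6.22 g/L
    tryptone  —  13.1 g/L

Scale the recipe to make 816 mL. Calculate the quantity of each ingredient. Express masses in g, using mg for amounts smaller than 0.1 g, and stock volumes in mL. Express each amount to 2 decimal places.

Scale factor relative to 1 L: 0.816.
glycerol: C1V1 = C2V2 → 1.82% ÷ 32.7% × 816 mL = 45.42 mL
gentamicin: dilute stock: 17.9 µg/mL × 816 mL ÷ 25800 µg/mL = 0.57 mL
HEPES buffer: V = C2·V2/C1 = 43.7 mM × 816 mL ÷ 1000 mM = 35.66 mL
potassium sulfate: 2.2 g/L × 0.816 L = 1.80 g
yeast extract: 6.22 g/L × 0.816 L = 5.08 g
tryptone: 13.1 g/L × 0.816 L = 10.69 g

glycerol 45.42 mL; gentamicin 0.57 mL; HEPES buffer 35.66 mL; potassium sulfate 1.80 g; yeast extract 5.08 g; tryptone 10.69 g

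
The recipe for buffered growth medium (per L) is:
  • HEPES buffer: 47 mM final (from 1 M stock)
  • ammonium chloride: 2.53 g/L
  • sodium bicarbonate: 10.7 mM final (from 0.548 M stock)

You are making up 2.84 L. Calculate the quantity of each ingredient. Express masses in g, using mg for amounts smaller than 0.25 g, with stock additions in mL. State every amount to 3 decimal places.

HEPES buffer 133.480 mL; ammonium chloride 7.185 g; sodium bicarbonate 55.453 mL

Scale factor relative to 1 L: 2.84.
HEPES buffer: C1V1 = C2V2 → 47 mM × 2840 mL ÷ 1000 mM = 133.480 mL
ammonium chloride: 2.53 g/L × 2.84 L = 7.185 g
sodium bicarbonate: V = C2·V2/C1 = 10.7 mM × 2840 mL ÷ 548 mM = 55.453 mL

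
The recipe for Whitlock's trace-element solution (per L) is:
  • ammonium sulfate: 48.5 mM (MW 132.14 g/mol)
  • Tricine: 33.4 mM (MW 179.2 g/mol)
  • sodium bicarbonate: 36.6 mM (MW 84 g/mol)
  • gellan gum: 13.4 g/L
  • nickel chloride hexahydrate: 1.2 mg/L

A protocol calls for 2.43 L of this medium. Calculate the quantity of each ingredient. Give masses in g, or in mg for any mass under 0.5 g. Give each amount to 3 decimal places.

ammonium sulfate 15.573 g; Tricine 14.544 g; sodium bicarbonate 7.471 g; gellan gum 32.562 g; nickel chloride hexahydrate 2.916 mg

Working volume: 2.43 L.
ammonium sulfate: 48.5 mmol/L × 132.14 g/mol × 2.43 L ÷ 1000 = 15.573 g
Tricine: 33.4 mmol/L × 179.2 g/mol × 2.43 L ÷ 1000 = 14.544 g
sodium bicarbonate: 36.6 mmol/L × 84 g/mol × 2.43 L ÷ 1000 = 7.471 g
gellan gum: 13.4 g/L × 2.43 L = 32.562 g
nickel chloride hexahydrate: 1.2 mg/L × 2.43 L = 2.916 mg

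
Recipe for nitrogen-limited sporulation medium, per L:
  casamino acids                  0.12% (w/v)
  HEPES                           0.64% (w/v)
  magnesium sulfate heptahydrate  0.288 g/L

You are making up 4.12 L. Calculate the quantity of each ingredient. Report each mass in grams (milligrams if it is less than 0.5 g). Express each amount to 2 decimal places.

casamino acids 4.94 g; HEPES 26.37 g; magnesium sulfate heptahydrate 1.19 g

Working volume: 4.12 L.
casamino acids: 0.12 g per 100 mL × 4120 mL ÷ 100 = 4.94 g
HEPES: 0.64% w/v = 6.4 g/L → 6.4 × 4.12 L = 26.37 g
magnesium sulfate heptahydrate: 0.288 g/L × 4.12 L = 1.19 g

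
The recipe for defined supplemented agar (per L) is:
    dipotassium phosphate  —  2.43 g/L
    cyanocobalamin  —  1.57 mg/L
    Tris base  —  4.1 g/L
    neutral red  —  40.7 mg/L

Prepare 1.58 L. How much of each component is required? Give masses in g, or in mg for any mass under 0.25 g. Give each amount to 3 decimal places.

dipotassium phosphate 3.839 g; cyanocobalamin 2.481 mg; Tris base 6.478 g; neutral red 64.306 mg

Scale factor relative to 1 L: 1.58.
dipotassium phosphate: 2.43 g/L × 1.58 L = 3.839 g
cyanocobalamin: 1.57 mg/L × 1.58 L = 2.481 mg
Tris base: 4.1 g/L × 1.58 L = 6.478 g
neutral red: 40.7 mg/L × 1.58 L = 64.306 mg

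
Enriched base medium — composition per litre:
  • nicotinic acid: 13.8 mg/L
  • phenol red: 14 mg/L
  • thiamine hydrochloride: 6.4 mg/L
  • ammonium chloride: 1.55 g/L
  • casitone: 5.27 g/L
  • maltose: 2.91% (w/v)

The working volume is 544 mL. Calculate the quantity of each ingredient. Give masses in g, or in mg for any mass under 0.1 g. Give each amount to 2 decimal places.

nicotinic acid 7.51 mg; phenol red 7.62 mg; thiamine hydrochloride 3.48 mg; ammonium chloride 0.84 g; casitone 2.87 g; maltose 15.83 g

Scale factor relative to 1 L: 0.544.
nicotinic acid: 13.8 mg/L × 0.544 L = 7.51 mg
phenol red: 14 mg/L × 0.544 L = 7.62 mg
thiamine hydrochloride: 6.4 mg/L × 0.544 L = 3.48 mg
ammonium chloride: 1.55 g/L × 0.544 L = 0.84 g
casitone: 5.27 g/L × 0.544 L = 2.87 g
maltose: 2.91 g per 100 mL × 544 mL ÷ 100 = 15.83 g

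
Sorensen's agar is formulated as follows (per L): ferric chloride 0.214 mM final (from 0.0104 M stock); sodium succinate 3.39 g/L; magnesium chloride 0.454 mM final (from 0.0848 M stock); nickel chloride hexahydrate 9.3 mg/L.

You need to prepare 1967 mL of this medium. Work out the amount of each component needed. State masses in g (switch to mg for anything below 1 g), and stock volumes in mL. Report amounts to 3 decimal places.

Scale factor relative to 1 L: 1.967.
ferric chloride: C1V1 = C2V2 → 0.214 mM × 1967 mL ÷ 10.4 mM = 40.475 mL
sodium succinate: 3.39 g/L × 1.967 L = 6.668 g
magnesium chloride: dilute stock: 0.454 mM × 1967 mL ÷ 84.8 mM = 10.531 mL
nickel chloride hexahydrate: 9.3 mg/L × 1.967 L = 18.293 mg

ferric chloride 40.475 mL; sodium succinate 6.668 g; magnesium chloride 10.531 mL; nickel chloride hexahydrate 18.293 mg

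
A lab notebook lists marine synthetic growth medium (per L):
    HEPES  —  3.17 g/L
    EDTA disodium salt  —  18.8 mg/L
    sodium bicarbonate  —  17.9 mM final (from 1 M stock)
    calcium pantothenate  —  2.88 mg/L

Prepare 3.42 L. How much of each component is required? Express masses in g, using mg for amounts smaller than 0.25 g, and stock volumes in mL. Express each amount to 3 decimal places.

HEPES 10.841 g; EDTA disodium salt 64.296 mg; sodium bicarbonate 61.218 mL; calcium pantothenate 9.850 mg

Scale factor relative to 1 L: 3.42.
HEPES: 3.17 g/L × 3.42 L = 10.841 g
EDTA disodium salt: 18.8 mg/L × 3.42 L = 64.296 mg
sodium bicarbonate: dilute stock: 17.9 mM × 3420 mL ÷ 1000 mM = 61.218 mL
calcium pantothenate: 2.88 mg/L × 3.42 L = 9.850 mg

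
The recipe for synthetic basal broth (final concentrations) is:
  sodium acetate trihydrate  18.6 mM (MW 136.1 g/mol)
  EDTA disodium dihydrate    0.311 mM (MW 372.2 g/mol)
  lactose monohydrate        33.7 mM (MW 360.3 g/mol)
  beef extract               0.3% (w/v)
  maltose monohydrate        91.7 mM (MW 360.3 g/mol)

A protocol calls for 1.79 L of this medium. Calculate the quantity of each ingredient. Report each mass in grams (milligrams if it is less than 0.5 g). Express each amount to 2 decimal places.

Scale factor relative to 1 L: 1.79.
sodium acetate trihydrate: 18.6 mmol/L × 136.1 g/mol × 1.79 L ÷ 1000 = 4.53 g
EDTA disodium dihydrate: 0.311 mmol/L × 372.2 mg/mmol × 1.79 L = 207.20 mg
lactose monohydrate: 33.7 mmol/L × 360.3 g/mol × 1.79 L ÷ 1000 = 21.73 g
beef extract: 0.3% w/v = 3 g/L → 3 × 1.79 L = 5.37 g
maltose monohydrate: 91.7 mmol/L × 360.3 g/mol × 1.79 L ÷ 1000 = 59.14 g

sodium acetate trihydrate 4.53 g; EDTA disodium dihydrate 207.20 mg; lactose monohydrate 21.73 g; beef extract 5.37 g; maltose monohydrate 59.14 g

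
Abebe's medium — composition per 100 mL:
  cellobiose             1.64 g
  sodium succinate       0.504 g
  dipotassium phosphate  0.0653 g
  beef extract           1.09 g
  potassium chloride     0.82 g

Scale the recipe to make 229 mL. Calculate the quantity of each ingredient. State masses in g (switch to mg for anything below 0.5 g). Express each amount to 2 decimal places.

Scale factor = 229 mL / 100 mL = 2.29.
cellobiose: 1.64 g × (229 mL / 100 mL) = 3.76 g
sodium succinate: 0.504 g × (229 mL / 100 mL) = 1.15 g
dipotassium phosphate: 0.0653 g × (229 mL / 100 mL) = 0.149537 g = 149.54 mg
beef extract: 1.09 g × (229 mL / 100 mL) = 2.50 g
potassium chloride: 0.82 g × (229 mL / 100 mL) = 1.88 g

cellobiose 3.76 g; sodium succinate 1.15 g; dipotassium phosphate 149.54 mg; beef extract 2.50 g; potassium chloride 1.88 g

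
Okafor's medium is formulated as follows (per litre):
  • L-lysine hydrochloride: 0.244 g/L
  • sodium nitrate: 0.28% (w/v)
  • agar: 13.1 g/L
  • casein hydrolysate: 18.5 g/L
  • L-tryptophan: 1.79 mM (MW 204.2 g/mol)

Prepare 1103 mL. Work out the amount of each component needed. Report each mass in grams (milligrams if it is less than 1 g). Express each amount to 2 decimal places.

Scale factor relative to 1 L: 1.103.
L-lysine hydrochloride: 0.244 g/L × 1.103 L = 0.269132 g = 269.13 mg
sodium nitrate: 0.28 g per 100 mL × 1103 mL ÷ 100 = 3.09 g
agar: 13.1 g/L × 1.103 L = 14.45 g
casein hydrolysate: 18.5 g/L × 1.103 L = 20.41 g
L-tryptophan: 1.79 mmol/L × 204.2 mg/mmol × 1.103 L = 403.17 mg

L-lysine hydrochloride 269.13 mg; sodium nitrate 3.09 g; agar 14.45 g; casein hydrolysate 20.41 g; L-tryptophan 403.17 mg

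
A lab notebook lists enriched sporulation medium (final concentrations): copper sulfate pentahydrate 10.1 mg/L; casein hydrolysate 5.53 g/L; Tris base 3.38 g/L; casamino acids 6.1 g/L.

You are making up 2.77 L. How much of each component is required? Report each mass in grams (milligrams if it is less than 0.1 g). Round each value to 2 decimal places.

copper sulfate pentahydrate 27.98 mg; casein hydrolysate 15.32 g; Tris base 9.36 g; casamino acids 16.90 g

Scale factor relative to 1 L: 2.77.
copper sulfate pentahydrate: 10.1 mg/L × 2.77 L = 27.98 mg
casein hydrolysate: 5.53 g/L × 2.77 L = 15.32 g
Tris base: 3.38 g/L × 2.77 L = 9.36 g
casamino acids: 6.1 g/L × 2.77 L = 16.90 g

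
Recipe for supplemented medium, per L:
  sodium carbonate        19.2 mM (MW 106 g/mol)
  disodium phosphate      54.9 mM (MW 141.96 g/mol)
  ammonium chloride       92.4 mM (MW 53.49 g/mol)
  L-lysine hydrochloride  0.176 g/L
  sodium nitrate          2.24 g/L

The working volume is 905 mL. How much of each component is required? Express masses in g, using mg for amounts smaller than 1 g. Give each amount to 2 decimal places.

sodium carbonate 1.84 g; disodium phosphate 7.05 g; ammonium chloride 4.47 g; L-lysine hydrochloride 159.28 mg; sodium nitrate 2.03 g

Target volume = 905 mL = 0.905 L.
sodium carbonate: 19.2 mmol/L × 106 g/mol × 0.905 L ÷ 1000 = 1.84 g
disodium phosphate: 54.9 mmol/L × 141.96 g/mol × 0.905 L ÷ 1000 = 7.05 g
ammonium chloride: 92.4 mmol/L × 53.49 g/mol × 0.905 L ÷ 1000 = 4.47 g
L-lysine hydrochloride: 0.176 g/L × 0.905 L = 0.15928 g = 159.28 mg
sodium nitrate: 2.24 g/L × 0.905 L = 2.03 g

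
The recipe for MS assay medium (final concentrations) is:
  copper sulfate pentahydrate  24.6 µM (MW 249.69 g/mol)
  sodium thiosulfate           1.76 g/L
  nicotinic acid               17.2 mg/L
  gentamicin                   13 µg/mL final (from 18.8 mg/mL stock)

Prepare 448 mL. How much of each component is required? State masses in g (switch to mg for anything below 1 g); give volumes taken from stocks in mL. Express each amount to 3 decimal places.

copper sulfate pentahydrate 2.752 mg; sodium thiosulfate 788.480 mg; nicotinic acid 7.706 mg; gentamicin 0.310 mL

Working volume: 448 mL = 0.448 L.
copper sulfate pentahydrate: 24.6 µmol/L × 249.69 g/mol × 0.448 L ÷ 1000 = 2.752 mg
sodium thiosulfate: 1.76 g/L × 0.448 L = 0.78848 g = 788.480 mg
nicotinic acid: 17.2 mg/L × 0.448 L = 7.706 mg
gentamicin: V = C2·V2/C1 = 13 µg/mL × 448 mL ÷ 18800 µg/mL = 0.310 mL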